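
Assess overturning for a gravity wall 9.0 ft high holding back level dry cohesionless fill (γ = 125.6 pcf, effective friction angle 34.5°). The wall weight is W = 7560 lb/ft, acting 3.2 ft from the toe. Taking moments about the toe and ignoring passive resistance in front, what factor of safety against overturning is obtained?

5.73

K_a = tan²(45° − 34.5°/2) = 0.2768.
P_a = ½K_aγH² = 0.5×0.2768×125.6×9.0² = 1408 lb/ft, acting at H/3 = 3.000 ft above the base.
Overturning moment M_o = P_a × H/3 = 1408 × 3.000 = 4224.
Resisting moment M_r = W × 3.2 = 7560 × 3.2 = 24190.
FS_overturning = M_r/M_o = 24190/4224 = 5.727.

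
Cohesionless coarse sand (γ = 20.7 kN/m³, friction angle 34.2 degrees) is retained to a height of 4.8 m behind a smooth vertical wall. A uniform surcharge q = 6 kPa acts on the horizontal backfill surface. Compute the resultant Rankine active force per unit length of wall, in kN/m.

74.9 kN/m

K_a = tan²(45° − φ/2) = 0.2803.
Soil triangle: ½ K_a γ H² = 0.5×0.2803×20.7×4.8² = 66.85 kN/m.
Surcharge rectangle: K_a q H = 0.2803×6×4.8 = 8.074 kN/m.
Total = 66.85 + 8.074 = 74.93 kN/m.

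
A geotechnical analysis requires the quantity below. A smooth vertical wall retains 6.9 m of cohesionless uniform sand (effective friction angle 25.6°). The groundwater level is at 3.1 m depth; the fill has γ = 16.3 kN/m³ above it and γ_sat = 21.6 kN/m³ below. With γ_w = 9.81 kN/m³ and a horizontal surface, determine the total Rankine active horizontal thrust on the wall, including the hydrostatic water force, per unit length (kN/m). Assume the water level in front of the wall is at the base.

212 kN/m

K_a = tan²(45° − φ/2) = 0.3966.
γ' = 21.6 − 9.81 = 11.79 kN/m³. Depth below WT = 3.8 m.
σ'_h at WT = K_a γ d_w = 20.04 kPa; at base = 20.04 + K_a γ' × 3.8 = 37.81 kPa.
P₁ (0–3.1 m) = ½×20.04×3.1 = 31.06. P₂ (3.1–6.9 m) = ½(20.04+37.81)×3.8 = 109.9.
P_w = ½ γ_w h₂² = 0.5×9.81×3.8² = 70.83. Total = 31.06+109.9+70.83 = 211.8 kN/m.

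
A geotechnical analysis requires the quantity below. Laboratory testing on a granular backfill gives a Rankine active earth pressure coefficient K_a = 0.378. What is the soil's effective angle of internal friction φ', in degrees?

K_a = tan²(45° − φ/2) ⇒ 45° − φ/2 = arctan(√0.378) = 31.58°.
φ = 2(45° − 31.58°) = 26.83°.

26.8°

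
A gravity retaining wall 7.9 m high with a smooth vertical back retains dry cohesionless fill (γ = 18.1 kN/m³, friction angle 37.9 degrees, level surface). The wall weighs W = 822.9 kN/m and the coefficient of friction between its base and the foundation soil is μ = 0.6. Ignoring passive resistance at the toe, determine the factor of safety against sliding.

3.66

K_a = tan²(45° − 37.9°/2) = 0.2389.
P_a = ½K_aγH² = 0.5×0.2389×18.1×7.9² = 135.0 kN/m, acting at H/3 = 2.633 m above the base.
FS_sliding = μW / P_a = 0.6×822.9 / 135.0 = 3.659.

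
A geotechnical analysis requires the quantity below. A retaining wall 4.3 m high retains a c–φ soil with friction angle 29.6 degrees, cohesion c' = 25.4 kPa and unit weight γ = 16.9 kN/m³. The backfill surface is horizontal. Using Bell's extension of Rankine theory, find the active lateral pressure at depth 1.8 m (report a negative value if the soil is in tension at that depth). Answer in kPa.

K_a = (1 − sin φ)/(1 + sin φ) = 0.3387.
σ_a = K_a γ z − 2c√K_a = 0.3387×16.9×1.8 − 2×25.4×0.5820 = -19.26 kPa.

-19.3 kPa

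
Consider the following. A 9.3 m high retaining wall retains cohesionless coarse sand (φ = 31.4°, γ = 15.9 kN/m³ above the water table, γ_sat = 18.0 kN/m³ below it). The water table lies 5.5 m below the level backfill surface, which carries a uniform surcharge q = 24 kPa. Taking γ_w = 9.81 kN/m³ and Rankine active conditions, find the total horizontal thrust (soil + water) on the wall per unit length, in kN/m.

K_a = tan²(45° − φ/2) = 0.3149.
γ' = 18.0 − 9.81 = 8.190 kN/m³. h₂ = H − d_w = 3.8 m.
σ'_h: at surface K_a·q = 7.558; at WT K_a(q+γd_w) = 35.10; at base K_a(q+γd_w+γ'h₂) = 44.90 kPa.
P₁ = ½(7.558+35.10)×5.5 = 117.3; P₂ = ½(35.10+44.90)×3.8 = 152.0; P_w = ½γ_w h₂² = 70.83.
Total = 117.3+152.0+70.83 = 340.1 kN/m.

340 kN/m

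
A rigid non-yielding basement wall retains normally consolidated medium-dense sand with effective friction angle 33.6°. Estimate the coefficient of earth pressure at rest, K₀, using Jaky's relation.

0.447

K₀ = 1 − sin φ' = 1 − sin 33.6° = 0.4466.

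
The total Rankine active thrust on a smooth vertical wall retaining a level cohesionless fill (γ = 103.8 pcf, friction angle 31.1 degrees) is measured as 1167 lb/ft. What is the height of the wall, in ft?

K_a = 0.3188. P_a = ½ K_a γ H² ⇒ H = √(2P_a/(K_a γ)).
H = √(2×1167/(0.3188×103.8)) = 8.398 ft.

8.40 ft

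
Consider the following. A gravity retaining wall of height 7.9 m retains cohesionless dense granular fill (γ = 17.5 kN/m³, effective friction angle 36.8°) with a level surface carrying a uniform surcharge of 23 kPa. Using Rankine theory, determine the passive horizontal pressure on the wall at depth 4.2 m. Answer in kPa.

385 kPa

K_p = (1 + sin φ)/(1 − sin φ) = 3.988.
σ_v = γz + q = 17.5 × 4.2 + 23 = 96.50 kPa.
σ_h = K_p σ_v = 3.988 × 96.50 = 384.8 kPa.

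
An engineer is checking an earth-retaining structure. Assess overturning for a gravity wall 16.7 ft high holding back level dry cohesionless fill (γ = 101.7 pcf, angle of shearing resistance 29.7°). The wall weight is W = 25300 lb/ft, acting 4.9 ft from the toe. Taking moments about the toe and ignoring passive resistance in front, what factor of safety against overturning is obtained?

K_a = tan²(45° − 29.7°/2) = 0.3374.
P_a = ½K_aγH² = 0.5×0.3374×101.7×16.7² = 4785 lb/ft, acting at H/3 = 5.567 ft above the base.
Overturning moment M_o = P_a × H/3 = 4785 × 5.567 = 26630.
Resisting moment M_r = W × 4.9 = 25300 × 4.9 = 124000.
FS_overturning = M_r/M_o = 124000/26630 = 4.655.

4.65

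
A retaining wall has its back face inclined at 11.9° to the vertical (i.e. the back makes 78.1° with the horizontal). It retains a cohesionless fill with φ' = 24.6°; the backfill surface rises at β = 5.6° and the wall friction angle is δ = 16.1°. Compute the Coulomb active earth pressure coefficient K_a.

0.506

K_a = sin²(α+φ) / [sin²α · sin(α−δ) · (1 + √{sin(φ+δ)sin(φ−β) / (sin(α−δ)sin(α+β))})²].
With α = 78.1°, φ = 24.6°, δ = 16.1°, β = 5.6°: K_a = 0.5058.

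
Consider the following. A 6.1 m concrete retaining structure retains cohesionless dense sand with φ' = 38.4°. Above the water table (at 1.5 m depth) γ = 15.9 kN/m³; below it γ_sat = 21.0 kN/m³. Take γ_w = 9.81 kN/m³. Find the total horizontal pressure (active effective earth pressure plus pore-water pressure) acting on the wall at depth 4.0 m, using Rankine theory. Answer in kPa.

K_a = (1 − sin φ)/(1 + sin φ) = 0.2337.
γ' = 21.0 − 9.81 = 11.19 kN/m³.
Effective vertical stress at 4.0 m: σ'_v = 15.9×1.5 + 11.19×2.50 = 51.83 kPa.
σ'_h = K_a σ'_v = 0.2337 × 51.83 = 12.11 kPa; u = γ_w × 2.50 = 24.53 kPa.
Total σ_h = 12.11 + 24.53 = 36.64 kPa.

36.6 kPa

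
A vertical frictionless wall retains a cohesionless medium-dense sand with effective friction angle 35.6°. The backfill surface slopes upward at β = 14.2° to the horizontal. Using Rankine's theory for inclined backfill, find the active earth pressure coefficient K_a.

0.286

K_a = cos β · (cos β − √(cos²β − cos²φ)) / (cos β + √(cos²β − cos²φ)).
cos β = 0.9694, cos φ = 0.8131, √(cos²β − cos²φ) = 0.5279.
K_a = 0.9694 × (0.9694 − 0.5279)/(0.9694 + 0.5279) = 0.2859.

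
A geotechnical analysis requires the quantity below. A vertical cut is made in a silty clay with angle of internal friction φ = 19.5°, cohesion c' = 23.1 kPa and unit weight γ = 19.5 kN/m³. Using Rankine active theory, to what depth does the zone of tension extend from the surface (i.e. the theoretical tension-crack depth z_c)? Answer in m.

K_a = tan²(45° − 19.5°/2) = 0.4995; √K_a = 0.7067.
The active pressure is zero where K_a γ z = 2c√K_a, so z_c = 2c/(γ√K_a) = 2×23.1/(19.5×0.7067) = 3.352 m.

3.35 m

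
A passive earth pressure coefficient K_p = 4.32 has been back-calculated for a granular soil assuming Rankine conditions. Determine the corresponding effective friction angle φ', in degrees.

K_p = (1+sin φ)/(1−sin φ) ⇒ sin φ = (K_p − 1)/(K_p + 1) = 0.6241.
φ = arcsin(0.6241) = 38.61°.

38.6°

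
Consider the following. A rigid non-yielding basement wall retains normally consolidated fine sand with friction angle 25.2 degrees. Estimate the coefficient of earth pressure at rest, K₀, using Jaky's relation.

K₀ = 1 − sin φ' = 1 − sin 25.2° = 0.5742.

0.574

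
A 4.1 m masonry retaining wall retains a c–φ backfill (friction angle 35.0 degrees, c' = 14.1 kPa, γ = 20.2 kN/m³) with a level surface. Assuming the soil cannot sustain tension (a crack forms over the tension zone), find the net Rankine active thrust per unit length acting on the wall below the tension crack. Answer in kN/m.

5.51 kN/m

K_a = 0.2710; √K_a = 0.5206.
Tension-crack depth z_c = 2c/(γ√K_a) = 2×14.1/(20.2×0.5206) = 2.682 m.
σ_a at base = K_a γ H − 2c√K_a = 0.2710×20.2×4.1 − 2×14.1×0.5206 = 7.763 kPa.
P_a = ½ × 7.763 × (H − z_c) = 0.5×7.763×1.418 = 5.505 kN/m.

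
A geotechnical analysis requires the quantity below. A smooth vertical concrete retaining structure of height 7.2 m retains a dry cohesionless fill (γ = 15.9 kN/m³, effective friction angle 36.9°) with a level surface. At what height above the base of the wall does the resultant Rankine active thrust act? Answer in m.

K_a = 0.2497.
The pressure distribution is triangular, so the resultant acts at H/3 above the base = 7.2/3 = 2.400 m.

2.40 m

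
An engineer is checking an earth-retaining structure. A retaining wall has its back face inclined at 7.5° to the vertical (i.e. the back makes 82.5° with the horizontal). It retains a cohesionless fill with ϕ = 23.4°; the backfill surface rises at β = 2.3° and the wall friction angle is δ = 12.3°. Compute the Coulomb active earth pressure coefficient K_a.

0.461

K_a = sin²(α+φ) / [sin²α · sin(α−δ) · (1 + √{sin(φ+δ)sin(φ−β) / (sin(α−δ)sin(α+β))})²].
With α = 82.5°, φ = 23.4°, δ = 12.3°, β = 2.3°: K_a = 0.4606.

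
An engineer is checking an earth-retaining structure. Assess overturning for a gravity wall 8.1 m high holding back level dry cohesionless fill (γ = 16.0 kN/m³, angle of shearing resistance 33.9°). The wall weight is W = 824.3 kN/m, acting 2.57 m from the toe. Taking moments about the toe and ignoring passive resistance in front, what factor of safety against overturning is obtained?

K_a = tan²(45° − 33.9°/2) = 0.2839.
P_a = ½K_aγH² = 0.5×0.2839×16.0×8.1² = 149.0 kN/m, acting at H/3 = 2.700 m above the base.
Overturning moment M_o = P_a × H/3 = 149.0 × 2.700 = 402.3.
Resisting moment M_r = W × 2.57 = 824.3 × 2.57 = 2118.
FS_overturning = M_r/M_o = 2118/402.3 = 5.265.

5.27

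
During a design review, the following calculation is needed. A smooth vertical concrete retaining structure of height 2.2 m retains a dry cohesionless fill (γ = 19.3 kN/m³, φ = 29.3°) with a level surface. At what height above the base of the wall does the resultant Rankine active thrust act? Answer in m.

0.733 m

K_a = 0.3428.
The pressure distribution is triangular, so the resultant acts at H/3 above the base = 2.2/3 = 0.7333 m.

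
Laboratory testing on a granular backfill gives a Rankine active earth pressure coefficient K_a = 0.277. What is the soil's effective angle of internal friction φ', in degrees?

34.5°

K_a = tan²(45° − φ/2) ⇒ 45° − φ/2 = arctan(√0.277) = 27.76°.
φ = 2(45° − 27.76°) = 34.48°.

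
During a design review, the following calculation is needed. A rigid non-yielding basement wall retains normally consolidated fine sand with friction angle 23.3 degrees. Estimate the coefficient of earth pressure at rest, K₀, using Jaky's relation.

0.604

K₀ = 1 − sin φ' = 1 − sin 23.3° = 0.6045.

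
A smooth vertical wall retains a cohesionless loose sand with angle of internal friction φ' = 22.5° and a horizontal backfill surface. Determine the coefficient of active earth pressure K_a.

K_a = (1 − sin φ)/(1 + sin φ) = (1 − sin 22.5°)/(1 + sin 22.5°) = 0.4465.

0.446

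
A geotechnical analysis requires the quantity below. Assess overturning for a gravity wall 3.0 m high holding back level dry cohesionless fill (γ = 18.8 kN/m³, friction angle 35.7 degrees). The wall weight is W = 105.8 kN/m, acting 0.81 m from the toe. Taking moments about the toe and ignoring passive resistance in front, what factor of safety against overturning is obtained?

3.85

K_a = tan²(45° − 35.7°/2) = 0.2630.
P_a = ½K_aγH² = 0.5×0.2630×18.8×3.0² = 22.25 kN/m, acting at H/3 = 1.000 m above the base.
Overturning moment M_o = P_a × H/3 = 22.25 × 1.000 = 22.25.
Resisting moment M_r = W × 0.81 = 105.8 × 0.81 = 85.70.
FS_overturning = M_r/M_o = 85.70/22.25 = 3.852.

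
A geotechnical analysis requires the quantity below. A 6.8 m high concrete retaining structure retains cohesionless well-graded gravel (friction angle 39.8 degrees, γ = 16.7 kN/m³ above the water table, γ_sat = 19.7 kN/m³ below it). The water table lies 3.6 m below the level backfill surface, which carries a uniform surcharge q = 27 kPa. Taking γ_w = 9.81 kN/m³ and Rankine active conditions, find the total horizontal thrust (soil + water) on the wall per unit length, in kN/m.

168 kN/m

K_a = tan²(45° − φ/2) = 0.2194.
γ' = 19.7 − 9.81 = 9.890 kN/m³. h₂ = H − d_w = 3.2 m.
σ'_h: at surface K_a·q = 5.925; at WT K_a(q+γd_w) = 19.12; at base K_a(q+γd_w+γ'h₂) = 26.06 kPa.
P₁ = ½(5.925+19.12)×3.6 = 45.07; P₂ = ½(19.12+26.06)×3.2 = 72.29; P_w = ½γ_w h₂² = 50.23.
Total = 45.07+72.29+50.23 = 167.6 kN/m.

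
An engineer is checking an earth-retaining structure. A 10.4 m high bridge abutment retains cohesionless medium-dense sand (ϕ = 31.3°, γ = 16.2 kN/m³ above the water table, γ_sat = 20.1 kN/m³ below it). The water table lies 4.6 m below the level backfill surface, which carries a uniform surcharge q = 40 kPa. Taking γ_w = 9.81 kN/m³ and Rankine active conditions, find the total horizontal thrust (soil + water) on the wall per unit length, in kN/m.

542 kN/m

K_a = tan²(45° − φ/2) = 0.3162.
γ' = 20.1 − 9.81 = 10.29 kN/m³. h₂ = H − d_w = 5.8 m.
σ'_h: at surface K_a·q = 12.65; at WT K_a(q+γd_w) = 36.21; at base K_a(q+γd_w+γ'h₂) = 55.08 kPa.
P₁ = ½(12.65+36.21)×4.6 = 112.4; P₂ = ½(36.21+55.08)×5.8 = 264.8; P_w = ½γ_w h₂² = 165.0.
Total = 112.4+264.8+165.0 = 542.1 kN/m.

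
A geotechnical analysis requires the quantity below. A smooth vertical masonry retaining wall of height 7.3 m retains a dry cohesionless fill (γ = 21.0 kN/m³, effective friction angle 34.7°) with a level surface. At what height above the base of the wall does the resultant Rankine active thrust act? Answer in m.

2.43 m

K_a = 0.2745.
The pressure distribution is triangular, so the resultant acts at H/3 above the base = 7.3/3 = 2.433 m.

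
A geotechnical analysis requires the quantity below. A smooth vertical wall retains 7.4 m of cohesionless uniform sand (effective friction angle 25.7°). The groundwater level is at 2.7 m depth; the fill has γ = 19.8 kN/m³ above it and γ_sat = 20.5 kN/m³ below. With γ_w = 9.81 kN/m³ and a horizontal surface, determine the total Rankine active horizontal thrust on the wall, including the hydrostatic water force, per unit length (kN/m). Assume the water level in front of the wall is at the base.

K_a = tan²(45° − φ/2) = 0.3950.
γ' = 20.5 − 9.81 = 10.69 kN/m³. Depth below WT = 4.7 m.
σ'_h at WT = K_a γ d_w = 21.12 kPa; at base = 21.12 + K_a γ' × 4.7 = 40.97 kPa.
P₁ (0–2.7 m) = ½×21.12×2.7 = 28.51. P₂ (2.7–7.4 m) = ½(21.12+40.97)×4.7 = 145.9.
P_w = ½ γ_w h₂² = 0.5×9.81×4.7² = 108.4. Total = 28.51+145.9+108.4 = 282.8 kN/m.

283 kN/m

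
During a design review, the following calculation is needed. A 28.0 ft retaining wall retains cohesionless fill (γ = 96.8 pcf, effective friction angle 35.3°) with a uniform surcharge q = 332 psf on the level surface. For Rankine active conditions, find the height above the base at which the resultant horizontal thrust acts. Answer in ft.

10.3 ft

K_a = 0.2675.
Triangular part P₁ = ½K_aγH² = 10150 at H/3 = 9.333 ft; rectangular part P₂ = K_a q H = 2487 at H/2 = 14.00 ft.
ȳ = (P₁·9.333 + P₂·14.00)/(P₁+P₂) = 10.25 ft.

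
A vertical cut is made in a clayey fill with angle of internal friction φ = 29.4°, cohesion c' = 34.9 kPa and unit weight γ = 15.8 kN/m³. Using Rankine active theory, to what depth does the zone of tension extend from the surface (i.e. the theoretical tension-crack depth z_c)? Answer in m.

K_a = tan²(45° − 29.4°/2) = 0.3415; √K_a = 0.5844.
The active pressure is zero where K_a γ z = 2c√K_a, so z_c = 2c/(γ√K_a) = 2×34.9/(15.8×0.5844) = 7.560 m.

7.56 m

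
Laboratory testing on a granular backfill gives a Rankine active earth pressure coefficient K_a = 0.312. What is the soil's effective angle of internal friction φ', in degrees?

31.6°

K_a = tan²(45° − φ/2) ⇒ 45° − φ/2 = arctan(√0.312) = 29.19°.
φ = 2(45° − 29.19°) = 31.63°.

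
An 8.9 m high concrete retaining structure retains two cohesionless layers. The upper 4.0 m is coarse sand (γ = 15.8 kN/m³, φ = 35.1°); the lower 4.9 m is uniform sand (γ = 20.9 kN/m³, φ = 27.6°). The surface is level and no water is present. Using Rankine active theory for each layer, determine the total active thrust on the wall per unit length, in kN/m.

K_a1 = tan²(45°−35.1°/2) = 0.2698; K_a2 = tan²(45°−27.6°/2) = 0.3668.
Layer 1: σ at base = K_a1 γ₁ h₁ = 17.05 kPa; P₁ = ½×17.05×4.0 = 34.11.
Layer 2: σ_v at top = γ₁h₁ = 63.20; σ_h top = K_a2×63.20 = 23.18; σ_h base = K_a2×(63.20+20.9×4.9) = 60.74.
P₂ = ½(23.18+60.74)×4.9 = 205.6. Total P_a = 34.11+205.6 = 239.7 kN/m.

240 kN/m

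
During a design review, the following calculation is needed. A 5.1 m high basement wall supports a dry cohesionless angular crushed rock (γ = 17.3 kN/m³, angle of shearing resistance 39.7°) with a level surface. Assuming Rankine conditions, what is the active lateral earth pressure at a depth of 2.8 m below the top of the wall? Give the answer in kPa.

K_a = (1 − sin φ)/(1 + sin φ) = 0.2204.
σ_h = K_a γ z = 0.2204 × 17.3 × 2.8 = 10.68 kPa.

10.7 kPa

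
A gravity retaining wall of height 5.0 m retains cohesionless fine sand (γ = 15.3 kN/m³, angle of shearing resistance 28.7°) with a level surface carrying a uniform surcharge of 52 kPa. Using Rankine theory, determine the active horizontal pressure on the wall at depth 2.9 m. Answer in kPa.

33.8 kPa

K_a = (1 − sin φ)/(1 + sin φ) = 0.3511.
σ_v = γz + q = 15.3 × 2.9 + 52 = 96.37 kPa.
σ_h = K_a σ_v = 0.3511 × 96.37 = 33.84 kPa.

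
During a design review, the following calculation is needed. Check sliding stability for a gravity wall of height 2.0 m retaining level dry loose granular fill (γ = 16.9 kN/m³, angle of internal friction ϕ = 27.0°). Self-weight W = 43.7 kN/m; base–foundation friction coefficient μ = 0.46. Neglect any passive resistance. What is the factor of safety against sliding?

1.58

K_a = tan²(45° − 27.0°/2) = 0.3755.
P_a = ½K_aγH² = 0.5×0.3755×16.9×2.0² = 12.69 kN/m, acting at H/3 = 0.6667 m above the base.
FS_sliding = μW / P_a = 0.46×43.7 / 12.69 = 1.584.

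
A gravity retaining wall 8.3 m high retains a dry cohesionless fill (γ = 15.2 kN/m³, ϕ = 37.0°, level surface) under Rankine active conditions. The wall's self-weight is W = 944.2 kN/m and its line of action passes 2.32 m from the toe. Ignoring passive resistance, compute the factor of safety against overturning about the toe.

6.08

K_a = tan²(45° − 37.0°/2) = 0.2486.
P_a = ½K_aγH² = 0.5×0.2486×15.2×8.3² = 130.1 kN/m, acting at H/3 = 2.767 m above the base.
Overturning moment M_o = P_a × H/3 = 130.1 × 2.767 = 360.1.
Resisting moment M_r = W × 2.32 = 944.2 × 2.32 = 2191.
FS_overturning = M_r/M_o = 2191/360.1 = 6.083.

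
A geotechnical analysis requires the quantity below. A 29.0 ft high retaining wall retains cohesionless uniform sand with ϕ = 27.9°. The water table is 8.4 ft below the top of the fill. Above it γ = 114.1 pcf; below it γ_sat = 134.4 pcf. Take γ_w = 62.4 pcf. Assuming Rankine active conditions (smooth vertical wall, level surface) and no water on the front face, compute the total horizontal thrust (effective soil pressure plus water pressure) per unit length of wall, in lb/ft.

K_a = tan²(45° − φ/2) = 0.3625.
γ' = 134.4 − 62.4 = 72.00 pcf. Depth below WT = 20.6 ft.
σ'_h at WT = K_a γ d_w = 347.4 psf; at base = 347.4 + K_a γ' × 20.6 = 885.0 psf.
P₁ (0–8.4 ft) = ½×347.4×8.4 = 1459. P₂ (8.4–29.0 ft) = ½(347.4+885.0)×20.6 = 12690.
P_w = ½ γ_w h₂² = 0.5×62.4×20.6² = 13240. Total = 1459+12690+13240 = 27390 lb/ft.

27400 lb/ft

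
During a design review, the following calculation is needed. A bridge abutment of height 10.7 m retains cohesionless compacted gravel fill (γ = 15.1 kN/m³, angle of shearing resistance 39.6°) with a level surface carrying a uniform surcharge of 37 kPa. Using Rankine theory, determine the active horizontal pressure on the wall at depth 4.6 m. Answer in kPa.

23.6 kPa

K_a = (1 − sin φ)/(1 + sin φ) = 0.2214.
σ_v = γz + q = 15.1 × 4.6 + 37 = 106.5 kPa.
σ_h = K_a σ_v = 0.2214 × 106.5 = 23.57 kPa.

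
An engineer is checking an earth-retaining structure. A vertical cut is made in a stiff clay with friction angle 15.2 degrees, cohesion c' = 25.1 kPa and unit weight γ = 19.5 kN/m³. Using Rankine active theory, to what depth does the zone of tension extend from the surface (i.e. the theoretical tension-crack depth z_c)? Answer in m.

K_a = tan²(45° − 15.2°/2) = 0.5845; √K_a = 0.7646.
The active pressure is zero where K_a γ z = 2c√K_a, so z_c = 2c/(γ√K_a) = 2×25.1/(19.5×0.7646) = 3.367 m.

3.37 m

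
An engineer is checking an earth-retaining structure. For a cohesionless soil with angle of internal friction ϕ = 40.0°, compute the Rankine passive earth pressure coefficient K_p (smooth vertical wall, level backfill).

4.60

K_p = (1 + sin φ)/(1 − sin φ) = tan²(45° + 40.0°/2) = 4.599.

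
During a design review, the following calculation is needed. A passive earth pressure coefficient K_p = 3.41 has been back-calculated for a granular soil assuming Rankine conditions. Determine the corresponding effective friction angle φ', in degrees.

K_p = (1+sin φ)/(1−sin φ) ⇒ sin φ = (K_p − 1)/(K_p + 1) = 0.5465.
φ = arcsin(0.5465) = 33.13°.

33.1°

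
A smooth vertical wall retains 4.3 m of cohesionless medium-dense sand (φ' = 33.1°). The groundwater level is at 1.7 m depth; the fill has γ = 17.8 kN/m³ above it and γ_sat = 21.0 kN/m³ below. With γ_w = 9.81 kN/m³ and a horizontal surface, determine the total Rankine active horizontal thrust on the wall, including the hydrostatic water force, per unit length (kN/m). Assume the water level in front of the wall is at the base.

74.9 kN/m

K_a = tan²(45° − φ/2) = 0.2936.
γ' = 21.0 − 9.81 = 11.19 kN/m³. Depth below WT = 2.6 m.
σ'_h at WT = K_a γ d_w = 8.884 kPa; at base = 8.884 + K_a γ' × 2.6 = 17.42 kPa.
P₁ (0–1.7 m) = ½×8.884×1.7 = 7.551. P₂ (1.7–4.3 m) = ½(8.884+17.42)×2.6 = 34.20.
P_w = ½ γ_w h₂² = 0.5×9.81×2.6² = 33.16. Total = 7.551+34.20+33.16 = 74.91 kN/m.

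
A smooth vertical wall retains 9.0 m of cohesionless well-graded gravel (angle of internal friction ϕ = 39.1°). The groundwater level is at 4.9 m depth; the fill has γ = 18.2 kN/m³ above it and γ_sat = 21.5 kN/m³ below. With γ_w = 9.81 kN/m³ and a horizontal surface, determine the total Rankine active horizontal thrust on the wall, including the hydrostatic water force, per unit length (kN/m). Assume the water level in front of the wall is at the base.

237 kN/m

K_a = tan²(45° − φ/2) = 0.2265.
γ' = 21.5 − 9.81 = 11.69 kN/m³. Depth below WT = 4.1 m.
σ'_h at WT = K_a γ d_w = 20.20 kPa; at base = 20.20 + K_a γ' × 4.1 = 31.05 kPa.
P₁ (0–4.9 m) = ½×20.20×4.9 = 49.49. P₂ (4.9–9.0 m) = ½(20.20+31.05)×4.1 = 105.1.
P_w = ½ γ_w h₂² = 0.5×9.81×4.1² = 82.45. Total = 49.49+105.1+82.45 = 237.0 kN/m.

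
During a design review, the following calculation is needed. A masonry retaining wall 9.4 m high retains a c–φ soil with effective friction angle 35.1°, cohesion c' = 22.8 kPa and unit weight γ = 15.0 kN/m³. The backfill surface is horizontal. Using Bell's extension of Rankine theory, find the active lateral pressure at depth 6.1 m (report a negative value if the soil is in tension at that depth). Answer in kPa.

1.00 kPa

K_a = (1 − sin φ)/(1 + sin φ) = 0.2698.
σ_a = K_a γ z − 2c√K_a = 0.2698×15.0×6.1 − 2×22.8×0.5195 = 1.003 kPa.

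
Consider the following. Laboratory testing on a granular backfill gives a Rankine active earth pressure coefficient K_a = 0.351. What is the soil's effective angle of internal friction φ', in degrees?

28.7°

K_a = tan²(45° − φ/2) ⇒ 45° − φ/2 = arctan(√0.351) = 30.64°.
φ = 2(45° − 30.64°) = 28.71°.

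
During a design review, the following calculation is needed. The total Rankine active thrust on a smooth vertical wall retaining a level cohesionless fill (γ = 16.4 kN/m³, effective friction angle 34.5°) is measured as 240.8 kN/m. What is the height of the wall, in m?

K_a = 0.2768. P_a = ½ K_a γ H² ⇒ H = √(2P_a/(K_a γ)).
H = √(2×240.8/(0.2768×16.4)) = 10.30 m.

10.3 m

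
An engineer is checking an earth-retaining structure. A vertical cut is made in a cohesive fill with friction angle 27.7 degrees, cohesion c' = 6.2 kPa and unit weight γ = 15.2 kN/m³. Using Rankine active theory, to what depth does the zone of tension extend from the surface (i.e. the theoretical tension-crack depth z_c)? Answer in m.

K_a = tan²(45° − 27.7°/2) = 0.3653; √K_a = 0.6044.
The active pressure is zero where K_a γ z = 2c√K_a, so z_c = 2c/(γ√K_a) = 2×6.2/(15.2×0.6044) = 1.350 m.

1.35 m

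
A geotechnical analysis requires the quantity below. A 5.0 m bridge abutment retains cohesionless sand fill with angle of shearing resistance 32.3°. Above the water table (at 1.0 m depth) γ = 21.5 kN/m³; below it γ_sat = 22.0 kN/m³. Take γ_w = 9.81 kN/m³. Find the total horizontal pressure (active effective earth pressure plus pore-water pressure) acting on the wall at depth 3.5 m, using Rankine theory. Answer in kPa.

40.3 kPa

K_a = (1 − sin φ)/(1 + sin φ) = 0.3035.
γ' = 22.0 − 9.81 = 12.19 kN/m³.
Effective vertical stress at 3.5 m: σ'_v = 21.5×1.0 + 12.19×2.50 = 51.97 kPa.
σ'_h = K_a σ'_v = 0.3035 × 51.97 = 15.77 kPa; u = γ_w × 2.50 = 24.53 kPa.
Total σ_h = 15.77 + 24.53 = 40.30 kPa.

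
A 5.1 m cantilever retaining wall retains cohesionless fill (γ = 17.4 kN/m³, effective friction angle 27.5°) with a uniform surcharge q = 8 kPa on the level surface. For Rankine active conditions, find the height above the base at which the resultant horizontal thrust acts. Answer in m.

1.83 m

K_a = 0.3682.
Triangular part P₁ = ½K_aγH² = 83.32 at H/3 = 1.700 m; rectangular part P₂ = K_a q H = 15.02 at H/2 = 2.550 m.
ȳ = (P₁·1.700 + P₂·2.550)/(P₁+P₂) = 1.830 m.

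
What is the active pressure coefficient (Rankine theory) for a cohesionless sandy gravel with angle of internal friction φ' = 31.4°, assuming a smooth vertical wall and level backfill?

0.315

K_a = (1 − sin φ)/(1 + sin φ) = (1 − sin 31.4°)/(1 + sin 31.4°) = 0.3149.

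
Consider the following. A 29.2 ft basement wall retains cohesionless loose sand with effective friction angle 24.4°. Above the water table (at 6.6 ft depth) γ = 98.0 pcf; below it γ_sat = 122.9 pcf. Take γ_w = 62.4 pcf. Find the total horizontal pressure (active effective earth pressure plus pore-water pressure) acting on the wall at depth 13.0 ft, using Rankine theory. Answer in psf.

829 psf

K_a = (1 − sin φ)/(1 + sin φ) = 0.4153.
γ' = 122.9 − 62.4 = 60.50 pcf.
Effective vertical stress at 13.0 ft: σ'_v = 98.0×6.6 + 60.50×6.40 = 1034 psf.
σ'_h = K_a σ'_v = 0.4153 × 1034 = 429.4 psf; u = γ_w × 6.40 = 399.4 psf.
Total σ_h = 429.4 + 399.4 = 828.8 psf.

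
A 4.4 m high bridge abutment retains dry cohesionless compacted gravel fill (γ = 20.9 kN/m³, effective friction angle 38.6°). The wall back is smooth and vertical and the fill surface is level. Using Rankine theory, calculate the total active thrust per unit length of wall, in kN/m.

46.9 kN/m

K_a = tan²(45° − φ/2) = 0.2316.
P_a = ½ K_a γ H² = 0.5 × 0.2316 × 20.9 × 4.4² = 46.86 kN/m.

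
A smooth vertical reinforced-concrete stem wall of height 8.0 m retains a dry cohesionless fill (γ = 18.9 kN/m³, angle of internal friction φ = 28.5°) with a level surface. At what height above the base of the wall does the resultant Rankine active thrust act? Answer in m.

K_a = 0.3540.
The pressure distribution is triangular, so the resultant acts at H/3 above the base = 8.0/3 = 2.667 m.

2.67 m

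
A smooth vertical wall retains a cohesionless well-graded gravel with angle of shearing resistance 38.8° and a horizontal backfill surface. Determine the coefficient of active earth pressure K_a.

0.230

K_a = (1 − sin φ)/(1 + sin φ) = (1 − sin 38.8°)/(1 + sin 38.8°) = 0.2296.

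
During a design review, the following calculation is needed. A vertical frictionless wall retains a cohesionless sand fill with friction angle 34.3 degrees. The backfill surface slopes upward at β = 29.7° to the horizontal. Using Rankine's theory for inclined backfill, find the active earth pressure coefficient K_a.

K_a = cos β · (cos β − √(cos²β − cos²φ)) / (cos β + √(cos²β − cos²φ)).
cos β = 0.8686, cos φ = 0.8261, √(cos²β − cos²φ) = 0.2685.
K_a = 0.8686 × (0.8686 − 0.2685)/(0.8686 + 0.2685) = 0.4584.

0.458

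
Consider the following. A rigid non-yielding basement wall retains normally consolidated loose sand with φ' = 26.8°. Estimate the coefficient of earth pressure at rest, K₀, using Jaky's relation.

0.549

K₀ = 1 − sin φ' = 1 − sin 26.8° = 0.5491.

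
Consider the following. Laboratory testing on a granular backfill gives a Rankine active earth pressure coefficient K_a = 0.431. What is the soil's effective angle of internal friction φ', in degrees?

K_a = tan²(45° − φ/2) ⇒ 45° − φ/2 = arctan(√0.431) = 33.29°.
φ = 2(45° − 33.29°) = 23.43°.

23.4°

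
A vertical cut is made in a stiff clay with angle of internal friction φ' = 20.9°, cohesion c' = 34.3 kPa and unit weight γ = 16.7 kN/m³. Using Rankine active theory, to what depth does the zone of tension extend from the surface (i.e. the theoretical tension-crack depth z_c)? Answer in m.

5.97 m

K_a = tan²(45° − 20.9°/2) = 0.4741; √K_a = 0.6886.
The active pressure is zero where K_a γ z = 2c√K_a, so z_c = 2c/(γ√K_a) = 2×34.3/(16.7×0.6886) = 5.966 m.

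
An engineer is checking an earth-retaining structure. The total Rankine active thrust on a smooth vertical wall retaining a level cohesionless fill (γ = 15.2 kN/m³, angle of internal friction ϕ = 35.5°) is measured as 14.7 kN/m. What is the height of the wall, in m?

K_a = 0.2653. P_a = ½ K_a γ H² ⇒ H = √(2P_a/(K_a γ)).
H = √(2×14.7/(0.2653×15.2)) = 2.700 m.

2.70 m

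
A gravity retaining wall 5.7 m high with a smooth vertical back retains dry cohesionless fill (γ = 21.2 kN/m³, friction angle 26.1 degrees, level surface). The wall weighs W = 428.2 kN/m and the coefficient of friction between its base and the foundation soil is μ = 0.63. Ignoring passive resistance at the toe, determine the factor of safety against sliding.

2.01

K_a = tan²(45° − 26.1°/2) = 0.3889.
P_a = ½K_aγH² = 0.5×0.3889×21.2×5.7² = 134.0 kN/m, acting at H/3 = 1.900 m above the base.
FS_sliding = μW / P_a = 0.63×428.2 / 134.0 = 2.014.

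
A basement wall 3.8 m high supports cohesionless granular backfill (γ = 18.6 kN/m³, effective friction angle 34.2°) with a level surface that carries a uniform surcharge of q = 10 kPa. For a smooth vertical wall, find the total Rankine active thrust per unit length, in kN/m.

K_a = tan²(45° − φ/2) = 0.2803.
Soil triangle: ½ K_a γ H² = 0.5×0.2803×18.6×3.8² = 37.65 kN/m.
Surcharge rectangle: K_a q H = 0.2803×10×3.8 = 10.65 kN/m.
Total = 37.65 + 10.65 = 48.30 kN/m.

48.3 kN/m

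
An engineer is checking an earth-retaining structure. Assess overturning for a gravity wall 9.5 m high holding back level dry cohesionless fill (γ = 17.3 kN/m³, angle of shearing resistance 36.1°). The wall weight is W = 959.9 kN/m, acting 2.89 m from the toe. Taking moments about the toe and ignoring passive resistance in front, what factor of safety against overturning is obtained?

4.34

K_a = tan²(45° − 36.1°/2) = 0.2585.
P_a = ½K_aγH² = 0.5×0.2585×17.3×9.5² = 201.8 kN/m, acting at H/3 = 3.167 m above the base.
Overturning moment M_o = P_a × H/3 = 201.8 × 3.167 = 639.0.
Resisting moment M_r = W × 2.89 = 959.9 × 2.89 = 2774.
FS_overturning = M_r/M_o = 2774/639.0 = 4.341.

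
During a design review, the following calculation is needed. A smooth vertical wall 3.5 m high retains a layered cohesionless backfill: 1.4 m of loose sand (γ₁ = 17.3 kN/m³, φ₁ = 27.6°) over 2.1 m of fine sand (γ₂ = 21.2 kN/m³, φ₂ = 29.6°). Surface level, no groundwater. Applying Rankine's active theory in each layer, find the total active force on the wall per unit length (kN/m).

K_a1 = tan²(45°−27.6°/2) = 0.3668; K_a2 = tan²(45°−29.6°/2) = 0.3387.
Layer 1: σ at base = K_a1 γ₁ h₁ = 8.883 kPa; P₁ = ½×8.883×1.4 = 6.218.
Layer 2: σ_v at top = γ₁h₁ = 24.22; σ_h top = K_a2×24.22 = 8.204; σ_h base = K_a2×(24.22+21.2×2.1) = 23.28.
P₂ = ½(8.204+23.28)×2.1 = 33.06. Total P_a = 6.218+33.06 = 39.28 kN/m.

39.3 kN/m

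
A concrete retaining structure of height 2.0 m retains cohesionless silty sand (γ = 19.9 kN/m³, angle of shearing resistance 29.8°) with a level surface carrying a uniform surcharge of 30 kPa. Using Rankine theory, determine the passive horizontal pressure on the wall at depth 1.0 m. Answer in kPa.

148 kPa

K_p = (1 + sin φ)/(1 − sin φ) = 2.976.
σ_v = γz + q = 19.9 × 1.0 + 30 = 49.90 kPa.
σ_h = K_p σ_v = 2.976 × 49.90 = 148.5 kPa.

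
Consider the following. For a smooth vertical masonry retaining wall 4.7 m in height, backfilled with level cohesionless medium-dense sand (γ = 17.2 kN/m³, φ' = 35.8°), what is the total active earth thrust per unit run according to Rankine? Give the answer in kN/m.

K_a = tan²(45° − φ/2) = 0.2619.
P_a = ½ K_a γ H² = 0.5 × 0.2619 × 17.2 × 4.7² = 49.75 kN/m.

49.7 kN/m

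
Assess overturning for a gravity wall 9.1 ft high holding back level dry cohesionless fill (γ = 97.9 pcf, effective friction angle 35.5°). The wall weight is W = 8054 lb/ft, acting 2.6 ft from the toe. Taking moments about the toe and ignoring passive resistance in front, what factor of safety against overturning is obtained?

K_a = tan²(45° − 35.5°/2) = 0.2653.
P_a = ½K_aγH² = 0.5×0.2653×97.9×9.1² = 1075 lb/ft, acting at H/3 = 3.033 ft above the base.
Overturning moment M_o = P_a × H/3 = 1075 × 3.033 = 3262.
Resisting moment M_r = W × 2.6 = 8054 × 2.6 = 20940.
FS_overturning = M_r/M_o = 20940/3262 = 6.420.

6.42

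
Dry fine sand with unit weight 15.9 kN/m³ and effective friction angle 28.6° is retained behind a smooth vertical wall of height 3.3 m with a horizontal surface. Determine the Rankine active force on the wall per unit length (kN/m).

30.5 kN/m

K_a = tan²(45° − φ/2) = 0.3525.
P_a = ½ K_a γ H² = 0.5 × 0.3525 × 15.9 × 3.3² = 30.52 kN/m.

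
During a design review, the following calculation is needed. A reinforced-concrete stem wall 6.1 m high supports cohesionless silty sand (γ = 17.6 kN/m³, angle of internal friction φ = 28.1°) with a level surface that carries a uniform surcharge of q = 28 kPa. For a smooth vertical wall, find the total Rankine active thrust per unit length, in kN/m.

179 kN/m

K_a = tan²(45° − φ/2) = 0.3596.
Soil triangle: ½ K_a γ H² = 0.5×0.3596×17.6×6.1² = 117.8 kN/m.
Surcharge rectangle: K_a q H = 0.3596×28×6.1 = 61.42 kN/m.
Total = 117.8 + 61.42 = 179.2 kN/m.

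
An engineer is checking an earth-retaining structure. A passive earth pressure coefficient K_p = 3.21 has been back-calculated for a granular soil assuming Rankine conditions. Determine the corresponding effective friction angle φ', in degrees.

31.7°

K_p = (1+sin φ)/(1−sin φ) ⇒ sin φ = (K_p − 1)/(K_p + 1) = 0.5249.
φ = arcsin(0.5249) = 31.66°.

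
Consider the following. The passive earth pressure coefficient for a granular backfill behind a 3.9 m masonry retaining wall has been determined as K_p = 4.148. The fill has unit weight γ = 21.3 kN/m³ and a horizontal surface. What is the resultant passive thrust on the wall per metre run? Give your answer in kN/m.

P = ½ K_p γ H² = 0.5 × 4.148 × 21.3 × 3.9² = 671.9 kN/m.

672 kN/m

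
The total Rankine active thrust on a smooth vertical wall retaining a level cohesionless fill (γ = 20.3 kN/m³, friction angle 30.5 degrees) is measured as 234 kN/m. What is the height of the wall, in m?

8.40 m

K_a = 0.3267. P_a = ½ K_a γ H² ⇒ H = √(2P_a/(K_a γ)).
H = √(2×234/(0.3267×20.3)) = 8.401 m.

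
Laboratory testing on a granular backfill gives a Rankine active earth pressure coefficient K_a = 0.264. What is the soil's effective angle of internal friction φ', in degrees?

35.6°

K_a = tan²(45° − φ/2) ⇒ 45° − φ/2 = arctan(√0.264) = 27.19°.
φ = 2(45° − 27.19°) = 35.61°.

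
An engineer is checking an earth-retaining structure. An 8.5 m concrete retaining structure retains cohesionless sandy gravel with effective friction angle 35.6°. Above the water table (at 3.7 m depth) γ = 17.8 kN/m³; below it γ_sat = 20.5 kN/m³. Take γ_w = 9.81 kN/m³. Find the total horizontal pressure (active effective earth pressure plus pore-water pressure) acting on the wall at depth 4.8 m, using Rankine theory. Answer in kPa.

31.3 kPa

K_a = (1 − sin φ)/(1 + sin φ) = 0.2641.
γ' = 20.5 − 9.81 = 10.69 kN/m³.
Effective vertical stress at 4.8 m: σ'_v = 17.8×3.7 + 10.69×1.10 = 77.62 kPa.
σ'_h = K_a σ'_v = 0.2641 × 77.62 = 20.50 kPa; u = γ_w × 1.10 = 10.79 kPa.
Total σ_h = 20.50 + 10.79 = 31.29 kPa.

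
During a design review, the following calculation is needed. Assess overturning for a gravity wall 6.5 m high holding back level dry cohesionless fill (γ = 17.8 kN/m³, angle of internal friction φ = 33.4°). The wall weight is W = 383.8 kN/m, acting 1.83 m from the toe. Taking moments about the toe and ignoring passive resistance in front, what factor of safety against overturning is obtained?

2.97

K_a = tan²(45° − 33.4°/2) = 0.2899.
P_a = ½K_aγH² = 0.5×0.2899×17.8×6.5² = 109.0 kN/m, acting at H/3 = 2.167 m above the base.
Overturning moment M_o = P_a × H/3 = 109.0 × 2.167 = 236.2.
Resisting moment M_r = W × 1.83 = 383.8 × 1.83 = 702.4.
FS_overturning = M_r/M_o = 702.4/236.2 = 2.973.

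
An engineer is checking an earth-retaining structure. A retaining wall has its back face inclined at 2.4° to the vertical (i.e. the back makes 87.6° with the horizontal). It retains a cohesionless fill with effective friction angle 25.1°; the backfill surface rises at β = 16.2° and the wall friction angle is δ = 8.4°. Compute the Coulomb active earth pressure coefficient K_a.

0.514

K_a = sin²(α+φ) / [sin²α · sin(α−δ) · (1 + √{sin(φ+δ)sin(φ−β) / (sin(α−δ)sin(α+β))})²].
With α = 87.6°, φ = 25.1°, δ = 8.4°, β = 16.2°: K_a = 0.5142.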